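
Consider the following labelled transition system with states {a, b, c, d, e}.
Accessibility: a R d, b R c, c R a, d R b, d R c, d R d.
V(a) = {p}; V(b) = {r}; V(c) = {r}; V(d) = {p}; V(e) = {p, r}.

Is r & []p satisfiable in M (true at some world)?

Yes

Let φ = r & []p. Evaluate φ at each world:
  a (successors {d}): φ is false.
  b (successors {c}): φ is false.
  c (successors {a}): φ is true.
  d (successors {b, c, d}): φ is false.
  e (successors ∅): φ is true.
Detail at c (witness):
  At c: r is true, []p is true, so r & []p is true.
    At c: []p requires p at every successor {a}.
      At a: p is true.
    So []p is true at c.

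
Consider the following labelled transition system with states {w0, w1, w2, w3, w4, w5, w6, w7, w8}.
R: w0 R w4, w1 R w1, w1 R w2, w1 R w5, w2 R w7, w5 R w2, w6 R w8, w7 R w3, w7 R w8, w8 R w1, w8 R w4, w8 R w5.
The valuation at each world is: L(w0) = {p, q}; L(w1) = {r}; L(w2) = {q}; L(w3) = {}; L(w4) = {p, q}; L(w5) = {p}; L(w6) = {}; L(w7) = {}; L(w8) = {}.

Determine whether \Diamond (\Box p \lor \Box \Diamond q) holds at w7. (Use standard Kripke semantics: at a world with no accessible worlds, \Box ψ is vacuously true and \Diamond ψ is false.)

Recall that \Box ψ holds at a world iff ψ holds at every accessible world, and \Diamond ψ holds iff ψ holds at some accessible world.
At w7: \Diamond (\Box p \lor \Box \Diamond q) requires \Box p \lor \Box \Diamond q at some successor in {w3, w8}.
  \Box p \lor \Box \Diamond q holds at w3, so \Diamond (\Box p \lor \Box \Diamond q) is true at w7.
    At w3: \Box p is true, \Box \Diamond q is true, so \Box p \lor \Box \Diamond q is true.
      At w3: no accessible worlds, so \Box p holds vacuously.
      At w3: no accessible worlds, so \Box \Diamond q holds vacuously.

Yes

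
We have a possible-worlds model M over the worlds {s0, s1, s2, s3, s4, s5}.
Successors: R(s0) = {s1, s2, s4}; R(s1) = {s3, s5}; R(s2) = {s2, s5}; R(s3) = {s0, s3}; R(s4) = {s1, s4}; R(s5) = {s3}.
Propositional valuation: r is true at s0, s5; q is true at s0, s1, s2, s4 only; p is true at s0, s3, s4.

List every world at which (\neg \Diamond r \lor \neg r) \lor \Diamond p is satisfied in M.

s0, s1, s2, s3, s4, s5

Recall that \Diamond ψ holds at a world iff ψ holds at some accessible world.
Let φ = (\neg \Diamond r \lor \neg r) \lor \Diamond p. Evaluate φ at each world:
  s0 (successors {s1, s2, s4}): φ is true.
  s1 (successors {s3, s5}): φ is true.
  s2 (successors {s2, s5}): φ is true.
  s3 (successors {s0, s3}): φ is true.
  s4 (successors {s1, s4}): φ is true.
  s5 (successors {s3}): φ is true.
For instance, at s3:
  At s3: \neg \Diamond r \lor \neg r is true, \Diamond p is true, so (\neg \Diamond r \lor \neg r) \lor \Diamond p is true.
    At s3: \neg \Diamond r is false, \neg r is true, so \neg \Diamond r \lor \neg r is true.
      At s3: \Diamond r is true, so \neg \Diamond r is false.
    At s3: \Diamond p requires p at some successor in {s0, s3}.
      p holds at s0, so \Diamond p is true at s3.
Satisfying worlds: {s0, s1, s2, s3, s4, s5}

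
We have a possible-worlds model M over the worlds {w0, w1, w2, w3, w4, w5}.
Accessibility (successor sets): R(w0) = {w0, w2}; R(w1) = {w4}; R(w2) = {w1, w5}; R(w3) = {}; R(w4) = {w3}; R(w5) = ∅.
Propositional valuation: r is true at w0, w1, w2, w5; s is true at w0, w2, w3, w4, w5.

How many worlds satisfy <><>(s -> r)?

1

Let φ = <><>(s -> r). Evaluate φ at each world:
  w0 (successors {w0, w2}): φ is true.
  w1 (successors {w4}): φ is false.
  w2 (successors {w1, w5}): φ is false.
  w3 (successors ∅): φ is false.
  w4 (successors {w3}): φ is false.
  w5 (successors ∅): φ is false.
For instance, at w4:
  At w4: <><>(s -> r) requires <>(s -> r) at some successor in {w3}.
    At w3: <>(s -> r) is false.
  So <><>(s -> r) is false at w4.
Satisfying worlds: {w0}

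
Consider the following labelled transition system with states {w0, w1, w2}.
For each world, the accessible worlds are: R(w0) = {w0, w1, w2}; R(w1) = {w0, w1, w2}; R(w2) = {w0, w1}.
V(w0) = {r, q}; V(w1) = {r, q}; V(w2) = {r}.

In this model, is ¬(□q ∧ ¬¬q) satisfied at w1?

At w1: □q ∧ ¬¬q is false, so ¬(□q ∧ ¬¬q) is true.
  At w1: □q is false, ¬¬q is true, so □q ∧ ¬¬q is false.
    At w1: □q requires q at every successor {w0, w1, w2}.
      q fails at w2, so □q is false at w1.

Yes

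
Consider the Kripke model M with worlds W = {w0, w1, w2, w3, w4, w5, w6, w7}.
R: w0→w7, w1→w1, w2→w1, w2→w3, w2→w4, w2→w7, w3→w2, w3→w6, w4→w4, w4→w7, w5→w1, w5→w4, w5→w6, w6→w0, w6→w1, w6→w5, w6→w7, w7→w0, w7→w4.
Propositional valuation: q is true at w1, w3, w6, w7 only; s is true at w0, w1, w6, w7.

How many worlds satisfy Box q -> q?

7

Let φ = Box q -> q. Evaluate φ at each world:
  w0 (successors {w7}): φ is false.
  w1 (successors {w1}): φ is true.
  w2 (successors {w1, w3, w4, w7}): φ is true.
  w3 (successors {w2, w6}): φ is true.
  w4 (successors {w4, w7}): φ is true.
  w5 (successors {w1, w4, w6}): φ is true.
  w6 (successors {w0, w1, w5, w7}): φ is true.
  w7 (successors {w0, w4}): φ is true.
For instance, at w6:
  At w6: Box q is false, q is true, so Box q -> q is true.
    At w6: Box q requires q at every successor {w0, w1, w5, w7}.
      q fails at w0, so Box q is false at w6.
Satisfying worlds: {w1, w2, w3, w4, w5, w6, w7}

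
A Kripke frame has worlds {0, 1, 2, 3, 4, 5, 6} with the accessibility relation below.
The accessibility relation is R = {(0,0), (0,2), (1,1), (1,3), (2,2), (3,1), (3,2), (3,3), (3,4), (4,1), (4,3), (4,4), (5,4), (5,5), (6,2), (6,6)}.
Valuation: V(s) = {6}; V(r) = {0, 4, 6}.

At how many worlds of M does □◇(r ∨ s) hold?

1

Recall that □ψ holds at a world iff ψ holds at every accessible world, and ◇ψ holds iff ψ holds at some accessible world.
Let φ = □◇(r ∨ s). Evaluate φ at each world:
  0 (successors {0, 2}): φ is false.
  1 (successors {1, 3}): φ is false.
  2 (successors {2}): φ is false.
  3 (successors {1, 2, 3, 4}): φ is false.
  4 (successors {1, 3, 4}): φ is false.
  5 (successors {4, 5}): φ is true.
  6 (successors {2, 6}): φ is false.
For instance, at 2:
  At 2: □◇(r ∨ s) requires ◇(r ∨ s) at every successor {2}.
    ◇(r ∨ s) fails at 2, so □◇(r ∨ s) is false at 2.
      At 2: ◇(r ∨ s) requires r ∨ s at some successor in {2}.
        At 2: r ∨ s is false.
      So ◇(r ∨ s) is false at 2.
Satisfying worlds: {5}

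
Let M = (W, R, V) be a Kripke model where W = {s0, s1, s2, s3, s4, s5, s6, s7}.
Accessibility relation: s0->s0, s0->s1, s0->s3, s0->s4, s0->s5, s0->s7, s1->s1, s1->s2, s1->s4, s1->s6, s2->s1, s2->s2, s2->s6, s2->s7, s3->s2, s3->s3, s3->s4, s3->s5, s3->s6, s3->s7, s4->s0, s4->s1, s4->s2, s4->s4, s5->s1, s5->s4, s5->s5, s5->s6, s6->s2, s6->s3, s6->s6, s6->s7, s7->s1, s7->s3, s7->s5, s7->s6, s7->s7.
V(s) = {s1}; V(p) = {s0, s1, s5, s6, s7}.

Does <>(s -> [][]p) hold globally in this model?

Yes

Recall that []ψ holds at a world iff ψ holds at every accessible world, and <>ψ holds iff ψ holds at some accessible world.
Let φ = <>(s -> [][]p). Evaluate φ at each world:
  s0 (successors {s0, s1, s3, s4, s5, s7}): φ is true.
  s1 (successors {s1, s2, s4, s6}): φ is true.
  s2 (successors {s1, s2, s6, s7}): φ is true.
  s3 (successors {s2, s3, s4, s5, s6, s7}): φ is true.
  s4 (successors {s0, s1, s2, s4}): φ is true.
  s5 (successors {s1, s4, s5, s6}): φ is true.
  s6 (successors {s2, s3, s6, s7}): φ is true.
  s7 (successors {s1, s3, s5, s6, s7}): φ is true.
For instance, at s3:
  At s3: <>(s -> [][]p) requires s -> [][]p at some successor in {s2, s3, s4, s5, s6, s7}.
    s -> [][]p holds at s2, so <>(s -> [][]p) is true at s3.
      At s2: s is false, [][]p is false, so s -> [][]p is true.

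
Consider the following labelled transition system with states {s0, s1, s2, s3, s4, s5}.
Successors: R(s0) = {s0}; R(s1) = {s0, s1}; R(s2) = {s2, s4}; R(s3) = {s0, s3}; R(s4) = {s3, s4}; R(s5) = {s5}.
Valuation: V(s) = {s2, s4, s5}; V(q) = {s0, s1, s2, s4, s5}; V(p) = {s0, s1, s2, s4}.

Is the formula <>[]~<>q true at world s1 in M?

No

At s1: <>[]~<>q requires []~<>q at some successor in {s0, s1}.
  At s0: []~<>q is false.
  At s1: []~<>q is false.
So <>[]~<>q is false at s1.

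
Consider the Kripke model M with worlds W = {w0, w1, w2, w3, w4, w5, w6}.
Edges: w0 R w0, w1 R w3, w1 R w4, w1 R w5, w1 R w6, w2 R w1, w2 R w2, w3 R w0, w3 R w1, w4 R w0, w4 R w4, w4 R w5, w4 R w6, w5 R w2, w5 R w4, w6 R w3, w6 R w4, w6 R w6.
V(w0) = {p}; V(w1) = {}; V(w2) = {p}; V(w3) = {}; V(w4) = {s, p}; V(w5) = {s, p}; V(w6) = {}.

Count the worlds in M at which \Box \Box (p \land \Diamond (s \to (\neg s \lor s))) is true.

Let φ = \Box \Box (p \land \Diamond (s \to (\neg s \lor s))). Evaluate φ at each world:
  w0 (successors {w0}): φ is true.
  w1 (successors {w3, w4, w5, w6}): φ is false.
  w2 (successors {w1, w2}): φ is false.
  w3 (successors {w0, w1}): φ is false.
  w4 (successors {w0, w4, w5, w6}): φ is false.
  w5 (successors {w2, w4}): φ is false.
  w6 (successors {w3, w4, w6}): φ is false.
For instance, at w1:
  At w1: \Box \Box (p \land \Diamond (s \to (\neg s \lor s))) requires \Box (p \land \Diamond (s \to (\neg s \lor s))) at every successor {w3, w4, w5, w6}.
    \Box (p \land \Diamond (s \to (\neg s \lor s))) fails at w3, so \Box \Box (p \land \Diamond (s \to (\neg s \lor s))) is false at w1.
      At w3: \Box (p \land \Diamond (s \to (\neg s \lor s))) requires p \land \Diamond (s \to (\neg s \lor s)) at every successor {w0, w1}.
        p \land \Diamond (s \to (\neg s \lor s)) fails at w1, so \Box (p \land \Diamond (s \to (\neg s \lor s))) is false at w3.
Satisfying worlds: {w0}

1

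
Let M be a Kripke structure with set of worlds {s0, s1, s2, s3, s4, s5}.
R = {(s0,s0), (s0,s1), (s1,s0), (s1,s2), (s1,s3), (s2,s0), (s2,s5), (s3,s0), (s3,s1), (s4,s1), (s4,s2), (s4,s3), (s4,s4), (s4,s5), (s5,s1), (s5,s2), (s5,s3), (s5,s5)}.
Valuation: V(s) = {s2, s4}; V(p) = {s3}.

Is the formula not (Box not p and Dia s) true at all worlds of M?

Yes

Let φ = not (Box not p and Dia s). Evaluate φ at each world:
  s0 (successors {s0, s1}): φ is true.
  s1 (successors {s0, s2, s3}): φ is true.
  s2 (successors {s0, s5}): φ is true.
  s3 (successors {s0, s1}): φ is true.
  s4 (successors {s1, s2, s3, s4, s5}): φ is true.
  s5 (successors {s1, s2, s3, s5}): φ is true.
For instance, at s2:
  At s2: Box not p and Dia s is false, so not (Box not p and Dia s) is true.
    At s2: Box not p is true, Dia s is false, so Box not p and Dia s is false.
      At s2: Box not p requires not p at every successor {s0, s5}.
        At s0: not p is true.
        At s5: not p is true.
      So Box not p is true at s2.
      At s2: Dia s requires s at some successor in {s0, s5}.
        At s0: s is false.
        At s5: s is false.
      So Dia s is false at s2.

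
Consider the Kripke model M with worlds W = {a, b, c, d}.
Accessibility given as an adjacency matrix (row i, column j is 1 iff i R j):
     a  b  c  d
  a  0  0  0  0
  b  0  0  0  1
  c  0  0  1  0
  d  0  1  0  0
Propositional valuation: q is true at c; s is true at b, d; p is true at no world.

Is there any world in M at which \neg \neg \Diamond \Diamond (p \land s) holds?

No

Recall that \Diamond ψ holds at a world iff ψ holds at some accessible world.
Let φ = \neg \neg \Diamond \Diamond (p \land s). Evaluate φ at each world:
  a (successors ∅): φ is false.
  b (successors {d}): φ is false.
  c (successors {c}): φ is false.
  d (successors {b}): φ is false.
For instance, at c:
  At c: \neg \Diamond \Diamond (p \land s) is true, so \neg \neg \Diamond \Diamond (p \land s) is false.
    At c: \Diamond \Diamond (p \land s) is false, so \neg \Diamond \Diamond (p \land s) is true.
      At c: \Diamond \Diamond (p \land s) requires \Diamond (p \land s) at some successor in {c}.
        At c: \Diamond (p \land s) is false.
      So \Diamond \Diamond (p \land s) is false at c.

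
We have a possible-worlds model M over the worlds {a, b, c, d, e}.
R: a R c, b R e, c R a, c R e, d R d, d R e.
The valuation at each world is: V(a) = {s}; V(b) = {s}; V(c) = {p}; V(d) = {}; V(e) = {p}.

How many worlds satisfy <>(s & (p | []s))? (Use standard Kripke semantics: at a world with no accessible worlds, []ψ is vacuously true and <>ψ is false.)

Recall that []ψ holds at a world iff ψ holds at every accessible world, and <>ψ holds iff ψ holds at some accessible world.
Let φ = <>(s & (p | []s)). Evaluate φ at each world:
  a (successors {c}): φ is false.
  b (successors {e}): φ is false.
  c (successors {a, e}): φ is false.
  d (successors {d, e}): φ is false.
  e (successors ∅): φ is false.
For instance, at a:
  At a: <>(s & (p | []s)) requires s & (p | []s) at some successor in {c}.
    At c: s & (p | []s) is false.
  So <>(s & (p | []s)) is false at a.
Satisfying worlds: none.

0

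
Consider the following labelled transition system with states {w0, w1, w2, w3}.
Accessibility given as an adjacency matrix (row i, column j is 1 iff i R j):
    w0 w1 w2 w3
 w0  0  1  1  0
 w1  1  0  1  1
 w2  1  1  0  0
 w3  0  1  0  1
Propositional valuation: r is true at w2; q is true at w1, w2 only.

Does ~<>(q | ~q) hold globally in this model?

No

Let φ = ~<>(q | ~q). Evaluate φ at each world:
  w0 (successors {w1, w2}): φ is false.
  w1 (successors {w0, w2, w3}): φ is false.
  w2 (successors {w0, w1}): φ is false.
  w3 (successors {w1, w3}): φ is false.
Detail at w0 (counterexample):
  At w0: <>(q | ~q) is true, so ~<>(q | ~q) is false.
    At w0: <>(q | ~q) requires q | ~q at some successor in {w1, w2}.
      q | ~q holds at w1, so <>(q | ~q) is true at w0.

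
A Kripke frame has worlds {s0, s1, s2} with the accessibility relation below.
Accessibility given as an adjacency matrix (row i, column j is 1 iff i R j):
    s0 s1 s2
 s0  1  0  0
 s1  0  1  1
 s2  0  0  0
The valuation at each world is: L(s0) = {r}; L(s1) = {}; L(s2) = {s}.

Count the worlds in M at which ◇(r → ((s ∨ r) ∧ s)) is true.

1

Let φ = ◇(r → ((s ∨ r) ∧ s)). Evaluate φ at each world:
  s0 (successors {s0}): φ is false.
  s1 (successors {s1, s2}): φ is true.
  s2 (successors ∅): φ is false.
For instance, at s0:
  At s0: ◇(r → ((s ∨ r) ∧ s)) requires r → ((s ∨ r) ∧ s) at some successor in {s0}.
    At s0: r → ((s ∨ r) ∧ s) is false.
  So ◇(r → ((s ∨ r) ∧ s)) is false at s0.
Satisfying worlds: {s1}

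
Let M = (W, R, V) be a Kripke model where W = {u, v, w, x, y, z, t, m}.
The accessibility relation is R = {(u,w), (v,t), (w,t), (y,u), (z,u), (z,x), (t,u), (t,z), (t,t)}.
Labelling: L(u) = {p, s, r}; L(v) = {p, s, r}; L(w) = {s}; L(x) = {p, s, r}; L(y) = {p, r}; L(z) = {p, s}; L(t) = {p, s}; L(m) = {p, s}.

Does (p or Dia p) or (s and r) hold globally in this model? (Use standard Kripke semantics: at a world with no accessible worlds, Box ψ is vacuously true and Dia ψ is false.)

Let φ = (p or Dia p) or (s and r). Evaluate φ at each world:
  u (successors {w}): φ is true.
  v (successors {t}): φ is true.
  w (successors {t}): φ is true.
  x (successors ∅): φ is true.
  y (successors {u}): φ is true.
  z (successors {u, x}): φ is true.
  t (successors {u, z, t}): φ is true.
  m (successors ∅): φ is true.
For instance, at z:
  At z: p or Dia p is true, s and r is false, so (p or Dia p) or (s and r) is true.
    At z: p is true, Dia p is true, so p or Dia p is true.
      At z: Dia p requires p at some successor in {u, x}.
        p holds at u, so Dia p is true at z.

Yes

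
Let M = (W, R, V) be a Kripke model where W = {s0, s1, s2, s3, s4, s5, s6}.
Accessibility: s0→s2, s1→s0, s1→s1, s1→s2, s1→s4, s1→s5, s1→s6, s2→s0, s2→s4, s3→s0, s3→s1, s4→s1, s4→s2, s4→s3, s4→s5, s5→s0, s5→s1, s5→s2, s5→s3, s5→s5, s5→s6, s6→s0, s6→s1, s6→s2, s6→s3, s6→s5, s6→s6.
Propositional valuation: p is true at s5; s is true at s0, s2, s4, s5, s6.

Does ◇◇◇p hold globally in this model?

Yes

Recall that ◇ψ holds at a world iff ψ holds at some accessible world.
Let φ = ◇◇◇p. Evaluate φ at each world:
  s0 (successors {s2}): φ is true.
  s1 (successors {s0, s1, s2, s4, s5, s6}): φ is true.
  s2 (successors {s0, s4}): φ is true.
  s3 (successors {s0, s1}): φ is true.
  s4 (successors {s1, s2, s3, s5}): φ is true.
  s5 (successors {s0, s1, s2, s3, s5, s6}): φ is true.
  s6 (successors {s0, s1, s2, s3, s5, s6}): φ is true.
For instance, at s6:
  At s6: ◇◇◇p requires ◇◇p at some successor in {s0, s1, s2, s3, s5, s6}.
    ◇◇p holds at s1, so ◇◇◇p is true at s6.
      At s1: ◇◇p requires ◇p at some successor in {s0, s1, s2, s4, s5, s6}.
        ◇p holds at s1, so ◇◇p is true at s1.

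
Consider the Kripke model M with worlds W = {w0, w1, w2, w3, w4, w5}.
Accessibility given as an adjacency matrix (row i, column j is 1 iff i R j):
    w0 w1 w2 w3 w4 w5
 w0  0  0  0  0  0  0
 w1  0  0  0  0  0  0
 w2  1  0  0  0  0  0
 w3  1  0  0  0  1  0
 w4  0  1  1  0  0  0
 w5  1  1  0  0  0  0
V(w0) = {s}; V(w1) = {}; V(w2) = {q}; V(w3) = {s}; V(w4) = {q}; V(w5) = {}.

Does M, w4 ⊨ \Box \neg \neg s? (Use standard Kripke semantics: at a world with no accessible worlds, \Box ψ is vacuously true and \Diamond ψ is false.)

At w4: \Box \neg \neg s requires \neg \neg s at every successor {w1, w2}.
  \neg \neg s fails at w1, so \Box \neg \neg s is false at w4.

No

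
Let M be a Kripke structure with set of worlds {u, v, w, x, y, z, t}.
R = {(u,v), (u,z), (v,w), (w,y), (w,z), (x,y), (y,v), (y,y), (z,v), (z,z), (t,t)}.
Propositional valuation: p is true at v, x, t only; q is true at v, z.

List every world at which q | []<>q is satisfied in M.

Let φ = q | []<>q. Evaluate φ at each world:
  u (successors {v, z}): φ is false.
  v (successors {w}): φ is true.
  w (successors {y, z}): φ is true.
  x (successors {y}): φ is true.
  y (successors {v, y}): φ is false.
  z (successors {v, z}): φ is true.
  t (successors {t}): φ is false.
For instance, at u:
  At u: q is false, []<>q is false, so q | []<>q is false.
    At u: []<>q requires <>q at every successor {v, z}.
      <>q fails at v, so []<>q is false at u.
Satisfying worlds: {v, w, x, z}

v, w, x, z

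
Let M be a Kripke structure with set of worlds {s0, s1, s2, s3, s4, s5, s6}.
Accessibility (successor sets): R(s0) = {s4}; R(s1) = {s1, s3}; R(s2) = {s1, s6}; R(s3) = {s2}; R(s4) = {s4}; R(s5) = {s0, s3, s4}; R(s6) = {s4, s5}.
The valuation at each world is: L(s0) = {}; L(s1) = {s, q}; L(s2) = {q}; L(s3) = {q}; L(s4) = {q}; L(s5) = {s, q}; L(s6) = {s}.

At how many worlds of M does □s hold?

1

Let φ = □s. Evaluate φ at each world:
  s0 (successors {s4}): φ is false.
  s1 (successors {s1, s3}): φ is false.
  s2 (successors {s1, s6}): φ is true.
  s3 (successors {s2}): φ is false.
  s4 (successors {s4}): φ is false.
  s5 (successors {s0, s3, s4}): φ is false.
  s6 (successors {s4, s5}): φ is false.
For instance, at s2:
  At s2: □s requires s at every successor {s1, s6}.
    At s1: s is true.
    At s6: s is true.
  So □s is true at s2.
Satisfying worlds: {s2}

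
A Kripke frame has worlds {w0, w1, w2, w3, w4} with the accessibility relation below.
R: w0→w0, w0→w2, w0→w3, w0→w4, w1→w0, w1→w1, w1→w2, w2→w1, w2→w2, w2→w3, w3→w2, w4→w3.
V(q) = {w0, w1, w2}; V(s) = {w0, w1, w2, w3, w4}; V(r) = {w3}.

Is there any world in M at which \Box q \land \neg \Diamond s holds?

Let φ = \Box q \land \neg \Diamond s. Evaluate φ at each world:
  w0 (successors {w0, w2, w3, w4}): φ is false.
  w1 (successors {w0, w1, w2}): φ is false.
  w2 (successors {w1, w2, w3}): φ is false.
  w3 (successors {w2}): φ is false.
  w4 (successors {w3}): φ is false.
For instance, at w3:
  At w3: \Box q is true, \neg \Diamond s is false, so \Box q \land \neg \Diamond s is false.
    At w3: \Box q requires q at every successor {w2}.
      At w2: q is true.
    So \Box q is true at w3.
    At w3: \Diamond s is true, so \neg \Diamond s is false.
      At w3: \Diamond s requires s at some successor in {w2}.
        s holds at w2, so \Diamond s is true at w3.

No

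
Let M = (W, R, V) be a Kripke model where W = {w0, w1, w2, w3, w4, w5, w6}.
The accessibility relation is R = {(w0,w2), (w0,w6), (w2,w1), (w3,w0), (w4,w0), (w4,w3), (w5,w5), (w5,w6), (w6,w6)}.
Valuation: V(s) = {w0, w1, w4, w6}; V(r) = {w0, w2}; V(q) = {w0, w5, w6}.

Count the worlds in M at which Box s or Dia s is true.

7

Let φ = Box s or Dia s. Evaluate φ at each world:
  w0 (successors {w2, w6}): φ is true.
  w1 (successors ∅): φ is true.
  w2 (successors {w1}): φ is true.
  w3 (successors {w0}): φ is true.
  w4 (successors {w0, w3}): φ is true.
  w5 (successors {w5, w6}): φ is true.
  w6 (successors {w6}): φ is true.
For instance, at w5:
  At w5: Box s is false, Dia s is true, so Box s or Dia s is true.
    At w5: Box s requires s at every successor {w5, w6}.
      s fails at w5, so Box s is false at w5.
    At w5: Dia s requires s at some successor in {w5, w6}.
      s holds at w6, so Dia s is true at w5.
Satisfying worlds: {w0, w1, w2, w3, w4, w5, w6}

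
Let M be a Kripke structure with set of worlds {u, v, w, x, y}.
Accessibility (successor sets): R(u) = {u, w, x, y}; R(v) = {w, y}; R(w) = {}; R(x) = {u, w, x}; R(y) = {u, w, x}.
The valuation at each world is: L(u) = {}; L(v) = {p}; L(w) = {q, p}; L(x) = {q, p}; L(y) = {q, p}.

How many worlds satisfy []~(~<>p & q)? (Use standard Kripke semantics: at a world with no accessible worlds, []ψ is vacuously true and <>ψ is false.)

Let φ = []~(~<>p & q). Evaluate φ at each world:
  u (successors {u, w, x, y}): φ is false.
  v (successors {w, y}): φ is false.
  w (successors ∅): φ is true.
  x (successors {u, w, x}): φ is false.
  y (successors {u, w, x}): φ is false.
For instance, at u:
  At u: []~(~<>p & q) requires ~(~<>p & q) at every successor {u, w, x, y}.
    ~(~<>p & q) fails at w, so []~(~<>p & q) is false at u.
      At w: ~<>p & q is true, so ~(~<>p & q) is false.
Satisfying worlds: {w}

1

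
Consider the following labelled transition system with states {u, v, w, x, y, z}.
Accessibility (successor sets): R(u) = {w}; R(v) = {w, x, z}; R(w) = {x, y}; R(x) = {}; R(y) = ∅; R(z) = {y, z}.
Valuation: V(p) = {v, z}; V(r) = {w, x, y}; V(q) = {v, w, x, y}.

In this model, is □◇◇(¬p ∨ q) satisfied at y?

Recall that □ψ holds at a world iff ψ holds at every accessible world, and ◇ψ holds iff ψ holds at some accessible world.
At y: no accessible worlds, so □◇◇(¬p ∨ q) holds vacuously.

Yes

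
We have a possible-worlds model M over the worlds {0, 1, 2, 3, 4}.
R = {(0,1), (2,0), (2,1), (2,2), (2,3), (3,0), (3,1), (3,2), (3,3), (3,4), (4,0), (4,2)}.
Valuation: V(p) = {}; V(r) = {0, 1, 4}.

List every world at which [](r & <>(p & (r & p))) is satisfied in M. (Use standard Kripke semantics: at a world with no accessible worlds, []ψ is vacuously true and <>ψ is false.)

Recall that []ψ holds at a world iff ψ holds at every accessible world, and <>ψ holds iff ψ holds at some accessible world.
Let φ = [](r & <>(p & (r & p))). Evaluate φ at each world:
  0 (successors {1}): φ is false.
  1 (successors ∅): φ is true.
  2 (successors {0, 1, 2, 3}): φ is false.
  3 (successors {0, 1, 2, 3, 4}): φ is false.
  4 (successors {0, 2}): φ is false.
For instance, at 3:
  At 3: [](r & <>(p & (r & p))) requires r & <>(p & (r & p)) at every successor {0, 1, 2, 3, 4}.
    r & <>(p & (r & p)) fails at 0, so [](r & <>(p & (r & p))) is false at 3.
      At 0: r is true, <>(p & (r & p)) is false, so r & <>(p & (r & p)) is false.
Satisfying worlds: {1}

1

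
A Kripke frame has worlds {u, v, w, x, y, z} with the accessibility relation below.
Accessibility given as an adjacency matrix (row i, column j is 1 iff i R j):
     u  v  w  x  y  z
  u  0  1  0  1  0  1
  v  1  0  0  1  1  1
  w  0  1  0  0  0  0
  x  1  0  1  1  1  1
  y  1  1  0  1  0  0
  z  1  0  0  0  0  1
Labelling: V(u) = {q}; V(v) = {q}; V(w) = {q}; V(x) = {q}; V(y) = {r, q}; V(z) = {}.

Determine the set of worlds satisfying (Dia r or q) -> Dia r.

Let φ = (Dia r or q) -> Dia r. Evaluate φ at each world:
  u (successors {v, x, z}): φ is false.
  v (successors {u, x, y, z}): φ is true.
  w (successors {v}): φ is false.
  x (successors {u, w, x, y, z}): φ is true.
  y (successors {u, v, x}): φ is false.
  z (successors {u, z}): φ is true.
For instance, at w:
  At w: Dia r or q is true, Dia r is false, so (Dia r or q) -> Dia r is false.
    At w: Dia r is false, q is true, so Dia r or q is true.
      At w: Dia r requires r at some successor in {v}.
        At v: r is false.
      So Dia r is false at w.
    At w: Dia r requires r at some successor in {v}.
      At v: r is false.
    So Dia r is false at w.
Satisfying worlds: {v, x, z}

v, x, z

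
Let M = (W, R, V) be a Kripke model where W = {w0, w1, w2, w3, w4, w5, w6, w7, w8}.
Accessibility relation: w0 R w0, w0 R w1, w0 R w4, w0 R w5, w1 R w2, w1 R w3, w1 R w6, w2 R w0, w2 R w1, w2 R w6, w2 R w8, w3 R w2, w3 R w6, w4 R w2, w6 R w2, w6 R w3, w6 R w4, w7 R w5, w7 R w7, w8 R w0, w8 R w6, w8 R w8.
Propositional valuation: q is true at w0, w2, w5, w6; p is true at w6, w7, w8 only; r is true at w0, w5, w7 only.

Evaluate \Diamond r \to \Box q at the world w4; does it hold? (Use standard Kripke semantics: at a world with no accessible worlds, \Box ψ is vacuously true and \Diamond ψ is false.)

At w4: \Diamond r is false, \Box q is true, so \Diamond r \to \Box q is true.
  At w4: \Diamond r requires r at some successor in {w2}.
    At w2: r is false.
  So \Diamond r is false at w4.
  At w4: \Box q requires q at every successor {w2}.
    At w2: q is true.
  So \Box q is true at w4.

Yes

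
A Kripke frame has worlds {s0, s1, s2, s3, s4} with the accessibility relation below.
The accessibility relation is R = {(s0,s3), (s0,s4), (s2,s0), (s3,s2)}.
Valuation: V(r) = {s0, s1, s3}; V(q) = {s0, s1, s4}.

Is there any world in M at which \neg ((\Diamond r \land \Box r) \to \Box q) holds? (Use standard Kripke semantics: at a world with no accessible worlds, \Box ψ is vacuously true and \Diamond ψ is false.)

No

Let φ = \neg ((\Diamond r \land \Box r) \to \Box q). Evaluate φ at each world:
  s0 (successors {s3, s4}): φ is false.
  s1 (successors ∅): φ is false.
  s2 (successors {s0}): φ is false.
  s3 (successors {s2}): φ is false.
  s4 (successors ∅): φ is false.
For instance, at s0:
  At s0: (\Diamond r \land \Box r) \to \Box q is true, so \neg ((\Diamond r \land \Box r) \to \Box q) is false.
    At s0: \Diamond r \land \Box r is false, \Box q is false, so (\Diamond r \land \Box r) \to \Box q is true.
      At s0: \Diamond r is true, \Box r is false, so \Diamond r \land \Box r is false.
      At s0: \Box q requires q at every successor {s3, s4}.
        q fails at s3, so \Box q is false at s0.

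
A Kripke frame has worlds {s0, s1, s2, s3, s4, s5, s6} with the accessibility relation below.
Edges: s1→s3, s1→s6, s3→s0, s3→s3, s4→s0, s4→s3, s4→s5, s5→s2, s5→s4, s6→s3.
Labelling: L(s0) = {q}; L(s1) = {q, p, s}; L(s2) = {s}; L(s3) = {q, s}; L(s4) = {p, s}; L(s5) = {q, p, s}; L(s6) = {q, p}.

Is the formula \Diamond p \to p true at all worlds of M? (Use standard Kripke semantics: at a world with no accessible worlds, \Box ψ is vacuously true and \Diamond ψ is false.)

Yes

Let φ = \Diamond p \to p. Evaluate φ at each world:
  s0 (successors ∅): φ is true.
  s1 (successors {s3, s6}): φ is true.
  s2 (successors ∅): φ is true.
  s3 (successors {s0, s3}): φ is true.
  s4 (successors {s0, s3, s5}): φ is true.
  s5 (successors {s2, s4}): φ is true.
  s6 (successors {s3}): φ is true.
For instance, at s6:
  At s6: \Diamond p is false, p is true, so \Diamond p \to p is true.
    At s6: \Diamond p requires p at some successor in {s3}.
      At s3: p is false.
    So \Diamond p is false at s6.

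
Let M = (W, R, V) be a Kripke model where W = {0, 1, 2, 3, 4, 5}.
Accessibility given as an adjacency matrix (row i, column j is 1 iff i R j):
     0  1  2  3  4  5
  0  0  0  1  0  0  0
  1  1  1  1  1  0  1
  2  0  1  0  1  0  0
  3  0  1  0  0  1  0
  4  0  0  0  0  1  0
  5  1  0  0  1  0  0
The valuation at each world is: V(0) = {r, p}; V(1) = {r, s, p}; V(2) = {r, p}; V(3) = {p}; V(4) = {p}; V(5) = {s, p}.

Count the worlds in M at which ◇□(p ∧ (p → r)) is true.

2

Let φ = ◇□(p ∧ (p → r)). Evaluate φ at each world:
  0 (successors {2}): φ is false.
  1 (successors {0, 1, 2, 3, 5}): φ is true.
  2 (successors {1, 3}): φ is false.
  3 (successors {1, 4}): φ is false.
  4 (successors {4}): φ is false.
  5 (successors {0, 3}): φ is true.
For instance, at 2:
  At 2: ◇□(p ∧ (p → r)) requires □(p ∧ (p → r)) at some successor in {1, 3}.
    At 1: □(p ∧ (p → r)) is false.
    At 3: □(p ∧ (p → r)) is false.
  So ◇□(p ∧ (p → r)) is false at 2.
Satisfying worlds: {1, 5}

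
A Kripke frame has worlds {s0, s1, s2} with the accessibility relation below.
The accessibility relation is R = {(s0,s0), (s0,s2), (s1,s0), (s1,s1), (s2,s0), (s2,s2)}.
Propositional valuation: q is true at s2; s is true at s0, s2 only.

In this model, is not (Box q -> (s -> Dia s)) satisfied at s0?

At s0: Box q -> (s -> Dia s) is true, so not (Box q -> (s -> Dia s)) is false.
  At s0: Box q is false, s -> Dia s is true, so Box q -> (s -> Dia s) is true.
    At s0: Box q requires q at every successor {s0, s2}.
      q fails at s0, so Box q is false at s0.
    At s0: s is true, Dia s is true, so s -> Dia s is true.
      At s0: Dia s requires s at some successor in {s0, s2}.
        s holds at s0, so Dia s is true at s0.

No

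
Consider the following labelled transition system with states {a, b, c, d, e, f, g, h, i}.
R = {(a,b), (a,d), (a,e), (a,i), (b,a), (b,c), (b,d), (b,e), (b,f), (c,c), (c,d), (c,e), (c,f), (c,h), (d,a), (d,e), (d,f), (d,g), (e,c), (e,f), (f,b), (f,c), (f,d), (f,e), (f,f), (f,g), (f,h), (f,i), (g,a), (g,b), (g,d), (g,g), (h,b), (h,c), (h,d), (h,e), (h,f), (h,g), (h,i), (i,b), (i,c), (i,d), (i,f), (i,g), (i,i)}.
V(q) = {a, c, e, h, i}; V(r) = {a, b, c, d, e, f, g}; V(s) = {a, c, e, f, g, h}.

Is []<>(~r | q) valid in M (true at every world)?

Yes

Let φ = []<>(~r | q). Evaluate φ at each world:
  a (successors {b, d, e, i}): φ is true.
  b (successors {a, c, d, e, f}): φ is true.
  c (successors {c, d, e, f, h}): φ is true.
  d (successors {a, e, f, g}): φ is true.
  e (successors {c, f}): φ is true.
  f (successors {b, c, d, e, f, g, h, i}): φ is true.
  g (successors {a, b, d, g}): φ is true.
  h (successors {b, c, d, e, f, g, i}): φ is true.
  i (successors {b, c, d, f, g, i}): φ is true.
For instance, at f:
  At f: []<>(~r | q) requires <>(~r | q) at every successor {b, c, d, e, f, g, h, i}.
    At b: <>(~r | q) is true.
    At c: <>(~r | q) is true.
    At d: <>(~r | q) is true.
    At e: <>(~r | q) is true.
    At f: <>(~r | q) is true.
    At g: <>(~r | q) is true.
    At h: <>(~r | q) is true.
    At i: <>(~r | q) is true.
  So []<>(~r | q) is true at f.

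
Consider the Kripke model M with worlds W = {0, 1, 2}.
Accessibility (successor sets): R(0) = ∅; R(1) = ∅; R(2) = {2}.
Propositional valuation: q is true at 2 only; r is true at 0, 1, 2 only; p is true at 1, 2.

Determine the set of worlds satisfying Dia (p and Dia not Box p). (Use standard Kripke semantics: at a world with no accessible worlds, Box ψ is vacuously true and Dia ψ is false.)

none

Let φ = Dia (p and Dia not Box p). Evaluate φ at each world:
  0 (successors ∅): φ is false.
  1 (successors ∅): φ is false.
  2 (successors {2}): φ is false.
For instance, at 2:
  At 2: Dia (p and Dia not Box p) requires p and Dia not Box p at some successor in {2}.
    At 2: p and Dia not Box p is false.
  So Dia (p and Dia not Box p) is false at 2.
Satisfying worlds: none.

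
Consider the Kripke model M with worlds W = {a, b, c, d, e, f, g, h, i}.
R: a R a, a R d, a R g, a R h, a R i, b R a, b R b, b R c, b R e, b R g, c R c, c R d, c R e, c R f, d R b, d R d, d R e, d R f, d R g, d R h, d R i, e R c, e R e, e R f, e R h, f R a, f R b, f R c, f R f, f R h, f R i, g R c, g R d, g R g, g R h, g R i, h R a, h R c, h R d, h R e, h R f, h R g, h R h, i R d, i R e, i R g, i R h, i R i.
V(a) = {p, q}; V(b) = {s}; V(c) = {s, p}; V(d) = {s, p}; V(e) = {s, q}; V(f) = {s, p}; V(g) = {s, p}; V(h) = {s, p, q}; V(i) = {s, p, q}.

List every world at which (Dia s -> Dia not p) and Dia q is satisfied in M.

b, c, d, e, f, h, i

Let φ = (Dia s -> Dia not p) and Dia q. Evaluate φ at each world:
  a (successors {a, d, g, h, i}): φ is false.
  b (successors {a, b, c, e, g}): φ is true.
  c (successors {c, d, e, f}): φ is true.
  d (successors {b, d, e, f, g, h, i}): φ is true.
  e (successors {c, e, f, h}): φ is true.
  f (successors {a, b, c, f, h, i}): φ is true.
  g (successors {c, d, g, h, i}): φ is false.
  h (successors {a, c, d, e, f, g, h}): φ is true.
  i (successors {d, e, g, h, i}): φ is true.
For instance, at e:
  At e: Dia s -> Dia not p is true, Dia q is true, so (Dia s -> Dia not p) and Dia q is true.
    At e: Dia s is true, Dia not p is true, so Dia s -> Dia not p is true.
      At e: Dia s requires s at some successor in {c, e, f, h}.
        s holds at c, so Dia s is true at e.
      At e: Dia not p requires not p at some successor in {c, e, f, h}.
        not p holds at e, so Dia not p is true at e.
    At e: Dia q requires q at some successor in {c, e, f, h}.
      q holds at e, so Dia q is true at e.
Satisfying worlds: {b, c, d, e, f, h, i}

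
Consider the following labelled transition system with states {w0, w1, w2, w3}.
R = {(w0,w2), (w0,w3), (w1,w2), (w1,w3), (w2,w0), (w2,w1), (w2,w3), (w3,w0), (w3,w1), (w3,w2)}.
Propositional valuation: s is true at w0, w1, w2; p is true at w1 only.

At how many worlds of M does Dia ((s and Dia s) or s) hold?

Let φ = Dia ((s and Dia s) or s). Evaluate φ at each world:
  w0 (successors {w2, w3}): φ is true.
  w1 (successors {w2, w3}): φ is true.
  w2 (successors {w0, w1, w3}): φ is true.
  w3 (successors {w0, w1, w2}): φ is true.
For instance, at w3:
  At w3: Dia ((s and Dia s) or s) requires (s and Dia s) or s at some successor in {w0, w1, w2}.
    (s and Dia s) or s holds at w0, so Dia ((s and Dia s) or s) is true at w3.
      At w0: s and Dia s is true, s is true, so (s and Dia s) or s is true.
Satisfying worlds: {w0, w1, w2, w3}

4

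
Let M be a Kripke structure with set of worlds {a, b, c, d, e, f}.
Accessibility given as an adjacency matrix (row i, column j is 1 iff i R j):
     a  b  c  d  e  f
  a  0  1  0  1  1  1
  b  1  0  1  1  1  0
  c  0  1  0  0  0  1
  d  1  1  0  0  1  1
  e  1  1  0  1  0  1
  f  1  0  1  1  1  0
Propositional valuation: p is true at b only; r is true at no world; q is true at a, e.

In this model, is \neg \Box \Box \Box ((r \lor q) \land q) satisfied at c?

Recall that \Box ψ holds at a world iff ψ holds at every accessible world, and \Diamond ψ holds iff ψ holds at some accessible world.
At c: \Box \Box \Box ((r \lor q) \land q) is false, so \neg \Box \Box \Box ((r \lor q) \land q) is true.
  At c: \Box \Box \Box ((r \lor q) \land q) requires \Box \Box ((r \lor q) \land q) at every successor {b, f}.
    \Box \Box ((r \lor q) \land q) fails at b, so \Box \Box \Box ((r \lor q) \land q) is false at c.
      At b: \Box \Box ((r \lor q) \land q) requires \Box ((r \lor q) \land q) at every successor {a, c, d, e}.
        \Box ((r \lor q) \land q) fails at a, so \Box \Box ((r \lor q) \land q) is false at b.

Yes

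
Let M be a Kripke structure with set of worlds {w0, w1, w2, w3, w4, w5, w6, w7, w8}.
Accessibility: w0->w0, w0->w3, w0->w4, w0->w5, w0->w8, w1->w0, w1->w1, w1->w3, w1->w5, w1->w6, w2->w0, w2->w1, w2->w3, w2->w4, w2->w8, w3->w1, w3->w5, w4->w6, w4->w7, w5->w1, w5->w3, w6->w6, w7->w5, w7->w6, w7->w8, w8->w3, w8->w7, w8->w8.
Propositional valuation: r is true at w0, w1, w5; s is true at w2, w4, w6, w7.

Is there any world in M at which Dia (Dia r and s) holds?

Recall that Dia ψ holds at a world iff ψ holds at some accessible world.
Let φ = Dia (Dia r and s). Evaluate φ at each world:
  w0 (successors {w0, w3, w4, w5, w8}): φ is false.
  w1 (successors {w0, w1, w3, w5, w6}): φ is false.
  w2 (successors {w0, w1, w3, w4, w8}): φ is false.
  w3 (successors {w1, w5}): φ is false.
  w4 (successors {w6, w7}): φ is true.
  w5 (successors {w1, w3}): φ is false.
  w6 (successors {w6}): φ is false.
  w7 (successors {w5, w6, w8}): φ is false.
  w8 (successors {w3, w7, w8}): φ is true.
Detail at w4 (witness):
  At w4: Dia (Dia r and s) requires Dia r and s at some successor in {w6, w7}.
    Dia r and s holds at w7, so Dia (Dia r and s) is true at w4.
      At w7: Dia r is true, s is true, so Dia r and s is true.

Yes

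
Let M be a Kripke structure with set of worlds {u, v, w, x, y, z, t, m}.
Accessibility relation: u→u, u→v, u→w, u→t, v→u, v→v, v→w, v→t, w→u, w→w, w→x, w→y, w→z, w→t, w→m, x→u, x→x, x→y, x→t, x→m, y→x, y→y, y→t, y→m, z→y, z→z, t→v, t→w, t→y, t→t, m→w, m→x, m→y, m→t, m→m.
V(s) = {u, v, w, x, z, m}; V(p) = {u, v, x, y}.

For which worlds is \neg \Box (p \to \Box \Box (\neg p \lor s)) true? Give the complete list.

Recall that \Box ψ holds at a world iff ψ holds at every accessible world, and \Diamond ψ holds iff ψ holds at some accessible world.
Let φ = \neg \Box (p \to \Box \Box (\neg p \lor s)). Evaluate φ at each world:
  u (successors {u, v, w, t}): φ is true.
  v (successors {u, v, w, t}): φ is true.
  w (successors {u, w, x, y, z, t, m}): φ is true.
  x (successors {u, x, y, t, m}): φ is true.
  y (successors {x, y, t, m}): φ is true.
  z (successors {y, z}): φ is true.
  t (successors {v, w, y, t}): φ is true.
  m (successors {w, x, y, t, m}): φ is true.
For instance, at t:
  At t: \Box (p \to \Box \Box (\neg p \lor s)) is false, so \neg \Box (p \to \Box \Box (\neg p \lor s)) is true.
    At t: \Box (p \to \Box \Box (\neg p \lor s)) requires p \to \Box \Box (\neg p \lor s) at every successor {v, w, y, t}.
      p \to \Box \Box (\neg p \lor s) fails at v, so \Box (p \to \Box \Box (\neg p \lor s)) is false at t.
Satisfying worlds: {u, v, w, x, y, z, t, m}

u, v, w, x, y, z, t, m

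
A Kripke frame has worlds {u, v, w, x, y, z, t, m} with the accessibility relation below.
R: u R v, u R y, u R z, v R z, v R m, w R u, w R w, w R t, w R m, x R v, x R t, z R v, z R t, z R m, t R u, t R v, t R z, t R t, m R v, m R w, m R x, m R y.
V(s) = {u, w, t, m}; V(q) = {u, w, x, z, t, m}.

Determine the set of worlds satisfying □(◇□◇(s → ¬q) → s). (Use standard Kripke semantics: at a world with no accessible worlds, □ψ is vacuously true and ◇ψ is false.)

Recall that □ψ holds at a world iff ψ holds at every accessible world, and ◇ψ holds iff ψ holds at some accessible world.
Let φ = □(◇□◇(s → ¬q) → s). Evaluate φ at each world:
  u (successors {v, y, z}): φ is false.
  v (successors {z, m}): φ is false.
  w (successors {u, w, t, m}): φ is true.
  x (successors {v, t}): φ is false.
  y (successors ∅): φ is true.
  z (successors {v, t, m}): φ is false.
  t (successors {u, v, z, t}): φ is false.
  m (successors {v, w, x, y}): φ is false.
For instance, at v:
  At v: □(◇□◇(s → ¬q) → s) requires ◇□◇(s → ¬q) → s at every successor {z, m}.
    ◇□◇(s → ¬q) → s fails at z, so □(◇□◇(s → ¬q) → s) is false at v.
      At z: ◇□◇(s → ¬q) is true, s is false, so ◇□◇(s → ¬q) → s is false.
Satisfying worlds: {w, y}

w, y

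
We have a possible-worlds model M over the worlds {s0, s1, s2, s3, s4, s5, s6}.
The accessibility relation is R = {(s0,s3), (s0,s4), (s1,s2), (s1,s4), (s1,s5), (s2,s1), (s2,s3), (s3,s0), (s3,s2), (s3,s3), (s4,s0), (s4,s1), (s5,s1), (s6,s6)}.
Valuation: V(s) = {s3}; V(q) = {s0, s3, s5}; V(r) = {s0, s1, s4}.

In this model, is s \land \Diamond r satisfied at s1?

No

At s1: s is false, \Diamond r is true, so s \land \Diamond r is false.
  At s1: \Diamond r requires r at some successor in {s2, s4, s5}.
    r holds at s4, so \Diamond r is true at s1.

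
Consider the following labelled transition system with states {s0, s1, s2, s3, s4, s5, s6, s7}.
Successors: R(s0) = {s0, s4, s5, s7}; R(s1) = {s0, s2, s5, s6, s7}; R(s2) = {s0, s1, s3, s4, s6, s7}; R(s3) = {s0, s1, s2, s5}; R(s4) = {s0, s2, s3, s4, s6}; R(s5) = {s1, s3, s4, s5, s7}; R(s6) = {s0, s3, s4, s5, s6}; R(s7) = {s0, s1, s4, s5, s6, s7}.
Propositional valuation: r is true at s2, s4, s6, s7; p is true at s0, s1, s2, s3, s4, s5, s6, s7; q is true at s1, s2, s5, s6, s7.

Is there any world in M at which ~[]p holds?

Let φ = ~[]p. Evaluate φ at each world:
  s0 (successors {s0, s4, s5, s7}): φ is false.
  s1 (successors {s0, s2, s5, s6, s7}): φ is false.
  s2 (successors {s0, s1, s3, s4, s6, s7}): φ is false.
  s3 (successors {s0, s1, s2, s5}): φ is false.
  s4 (successors {s0, s2, s3, s4, s6}): φ is false.
  s5 (successors {s1, s3, s4, s5, s7}): φ is false.
  s6 (successors {s0, s3, s4, s5, s6}): φ is false.
  s7 (successors {s0, s1, s4, s5, s6, s7}): φ is false.
For instance, at s7:
  At s7: []p is true, so ~[]p is false.
    At s7: []p requires p at every successor {s0, s1, s4, s5, s6, s7}.
      At s0: p is true.
      At s1: p is true.
      At s4: p is true.
      At s5: p is true.
      At s6: p is true.
      At s7: p is true.
    So []p is true at s7.

No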